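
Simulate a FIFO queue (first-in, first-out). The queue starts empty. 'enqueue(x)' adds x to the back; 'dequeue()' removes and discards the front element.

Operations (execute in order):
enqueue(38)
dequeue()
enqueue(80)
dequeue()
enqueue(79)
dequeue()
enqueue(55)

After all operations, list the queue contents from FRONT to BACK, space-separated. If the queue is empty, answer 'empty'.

enqueue(38): [38]
dequeue(): []
enqueue(80): [80]
dequeue(): []
enqueue(79): [79]
dequeue(): []
enqueue(55): [55]

Answer: 55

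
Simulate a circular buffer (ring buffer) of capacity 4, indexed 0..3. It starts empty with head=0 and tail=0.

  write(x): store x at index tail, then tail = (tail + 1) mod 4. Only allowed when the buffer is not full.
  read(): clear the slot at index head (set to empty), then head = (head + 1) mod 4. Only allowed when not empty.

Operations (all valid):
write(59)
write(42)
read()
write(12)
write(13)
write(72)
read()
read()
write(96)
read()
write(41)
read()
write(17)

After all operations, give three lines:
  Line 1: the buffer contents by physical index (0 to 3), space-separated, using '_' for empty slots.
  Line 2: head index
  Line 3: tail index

Answer: _ 96 41 17
1
0

Derivation:
write(59): buf=[59 _ _ _], head=0, tail=1, size=1
write(42): buf=[59 42 _ _], head=0, tail=2, size=2
read(): buf=[_ 42 _ _], head=1, tail=2, size=1
write(12): buf=[_ 42 12 _], head=1, tail=3, size=2
write(13): buf=[_ 42 12 13], head=1, tail=0, size=3
write(72): buf=[72 42 12 13], head=1, tail=1, size=4
read(): buf=[72 _ 12 13], head=2, tail=1, size=3
read(): buf=[72 _ _ 13], head=3, tail=1, size=2
write(96): buf=[72 96 _ 13], head=3, tail=2, size=3
read(): buf=[72 96 _ _], head=0, tail=2, size=2
write(41): buf=[72 96 41 _], head=0, tail=3, size=3
read(): buf=[_ 96 41 _], head=1, tail=3, size=2
write(17): buf=[_ 96 41 17], head=1, tail=0, size=3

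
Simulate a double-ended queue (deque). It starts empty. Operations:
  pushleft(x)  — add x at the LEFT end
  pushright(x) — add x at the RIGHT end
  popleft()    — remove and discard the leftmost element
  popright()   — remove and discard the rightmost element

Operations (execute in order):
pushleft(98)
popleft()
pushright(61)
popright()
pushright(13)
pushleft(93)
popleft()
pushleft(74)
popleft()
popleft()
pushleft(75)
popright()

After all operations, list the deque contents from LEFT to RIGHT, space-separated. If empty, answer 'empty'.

pushleft(98): [98]
popleft(): []
pushright(61): [61]
popright(): []
pushright(13): [13]
pushleft(93): [93, 13]
popleft(): [13]
pushleft(74): [74, 13]
popleft(): [13]
popleft(): []
pushleft(75): [75]
popright(): []

Answer: empty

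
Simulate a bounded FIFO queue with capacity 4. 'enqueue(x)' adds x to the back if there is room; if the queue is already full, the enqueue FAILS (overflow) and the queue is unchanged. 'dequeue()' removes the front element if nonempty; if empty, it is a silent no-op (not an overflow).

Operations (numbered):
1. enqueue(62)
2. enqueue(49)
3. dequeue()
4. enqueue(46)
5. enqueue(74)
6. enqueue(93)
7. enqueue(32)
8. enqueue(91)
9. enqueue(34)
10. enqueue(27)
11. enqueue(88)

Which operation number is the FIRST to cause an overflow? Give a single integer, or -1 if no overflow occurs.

Answer: 7

Derivation:
1. enqueue(62): size=1
2. enqueue(49): size=2
3. dequeue(): size=1
4. enqueue(46): size=2
5. enqueue(74): size=3
6. enqueue(93): size=4
7. enqueue(32): size=4=cap → OVERFLOW (fail)
8. enqueue(91): size=4=cap → OVERFLOW (fail)
9. enqueue(34): size=4=cap → OVERFLOW (fail)
10. enqueue(27): size=4=cap → OVERFLOW (fail)
11. enqueue(88): size=4=cap → OVERFLOW (fail)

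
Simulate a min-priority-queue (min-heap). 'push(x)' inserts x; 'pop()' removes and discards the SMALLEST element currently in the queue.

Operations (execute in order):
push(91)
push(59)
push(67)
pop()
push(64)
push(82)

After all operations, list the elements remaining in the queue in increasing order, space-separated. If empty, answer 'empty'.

push(91): heap contents = [91]
push(59): heap contents = [59, 91]
push(67): heap contents = [59, 67, 91]
pop() → 59: heap contents = [67, 91]
push(64): heap contents = [64, 67, 91]
push(82): heap contents = [64, 67, 82, 91]

Answer: 64 67 82 91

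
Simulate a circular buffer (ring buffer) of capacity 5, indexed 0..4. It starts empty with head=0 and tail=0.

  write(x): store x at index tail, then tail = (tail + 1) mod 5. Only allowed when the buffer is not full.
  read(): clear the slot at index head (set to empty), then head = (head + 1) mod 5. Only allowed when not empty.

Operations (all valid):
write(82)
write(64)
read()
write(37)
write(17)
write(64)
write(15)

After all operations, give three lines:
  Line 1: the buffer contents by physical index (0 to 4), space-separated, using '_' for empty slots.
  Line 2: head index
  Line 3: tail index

write(82): buf=[82 _ _ _ _], head=0, tail=1, size=1
write(64): buf=[82 64 _ _ _], head=0, tail=2, size=2
read(): buf=[_ 64 _ _ _], head=1, tail=2, size=1
write(37): buf=[_ 64 37 _ _], head=1, tail=3, size=2
write(17): buf=[_ 64 37 17 _], head=1, tail=4, size=3
write(64): buf=[_ 64 37 17 64], head=1, tail=0, size=4
write(15): buf=[15 64 37 17 64], head=1, tail=1, size=5

Answer: 15 64 37 17 64
1
1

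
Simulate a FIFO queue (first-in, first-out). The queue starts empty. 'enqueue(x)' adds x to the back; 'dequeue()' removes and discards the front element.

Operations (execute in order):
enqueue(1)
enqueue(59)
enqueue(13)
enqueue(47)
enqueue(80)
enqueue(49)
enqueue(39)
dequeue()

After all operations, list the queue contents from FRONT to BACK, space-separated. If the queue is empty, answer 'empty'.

enqueue(1): [1]
enqueue(59): [1, 59]
enqueue(13): [1, 59, 13]
enqueue(47): [1, 59, 13, 47]
enqueue(80): [1, 59, 13, 47, 80]
enqueue(49): [1, 59, 13, 47, 80, 49]
enqueue(39): [1, 59, 13, 47, 80, 49, 39]
dequeue(): [59, 13, 47, 80, 49, 39]

Answer: 59 13 47 80 49 39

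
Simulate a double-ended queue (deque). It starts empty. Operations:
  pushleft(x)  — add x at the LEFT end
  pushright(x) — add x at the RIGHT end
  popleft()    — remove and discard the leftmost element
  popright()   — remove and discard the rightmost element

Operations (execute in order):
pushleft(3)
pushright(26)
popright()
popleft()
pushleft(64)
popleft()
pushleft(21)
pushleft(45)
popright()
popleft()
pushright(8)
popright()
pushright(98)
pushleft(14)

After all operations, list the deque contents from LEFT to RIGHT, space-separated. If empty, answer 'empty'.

pushleft(3): [3]
pushright(26): [3, 26]
popright(): [3]
popleft(): []
pushleft(64): [64]
popleft(): []
pushleft(21): [21]
pushleft(45): [45, 21]
popright(): [45]
popleft(): []
pushright(8): [8]
popright(): []
pushright(98): [98]
pushleft(14): [14, 98]

Answer: 14 98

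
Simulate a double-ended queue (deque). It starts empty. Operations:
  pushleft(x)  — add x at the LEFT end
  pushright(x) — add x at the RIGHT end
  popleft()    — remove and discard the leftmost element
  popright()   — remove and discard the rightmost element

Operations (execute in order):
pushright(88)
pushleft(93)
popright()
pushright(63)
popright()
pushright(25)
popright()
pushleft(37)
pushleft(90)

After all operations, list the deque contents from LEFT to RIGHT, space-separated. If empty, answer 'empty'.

Answer: 90 37 93

Derivation:
pushright(88): [88]
pushleft(93): [93, 88]
popright(): [93]
pushright(63): [93, 63]
popright(): [93]
pushright(25): [93, 25]
popright(): [93]
pushleft(37): [37, 93]
pushleft(90): [90, 37, 93]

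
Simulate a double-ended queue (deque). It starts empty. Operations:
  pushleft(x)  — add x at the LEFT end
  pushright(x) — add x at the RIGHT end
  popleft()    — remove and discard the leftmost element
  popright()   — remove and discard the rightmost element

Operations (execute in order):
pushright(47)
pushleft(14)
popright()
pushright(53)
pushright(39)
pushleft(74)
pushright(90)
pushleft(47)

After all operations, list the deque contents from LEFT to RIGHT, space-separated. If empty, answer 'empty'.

pushright(47): [47]
pushleft(14): [14, 47]
popright(): [14]
pushright(53): [14, 53]
pushright(39): [14, 53, 39]
pushleft(74): [74, 14, 53, 39]
pushright(90): [74, 14, 53, 39, 90]
pushleft(47): [47, 74, 14, 53, 39, 90]

Answer: 47 74 14 53 39 90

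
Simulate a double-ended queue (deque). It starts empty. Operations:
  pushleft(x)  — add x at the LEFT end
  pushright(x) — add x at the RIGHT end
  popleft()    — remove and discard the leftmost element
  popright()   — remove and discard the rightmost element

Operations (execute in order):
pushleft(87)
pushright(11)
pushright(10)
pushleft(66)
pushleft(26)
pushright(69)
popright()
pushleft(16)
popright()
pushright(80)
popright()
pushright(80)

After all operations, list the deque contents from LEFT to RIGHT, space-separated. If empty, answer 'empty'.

Answer: 16 26 66 87 11 80

Derivation:
pushleft(87): [87]
pushright(11): [87, 11]
pushright(10): [87, 11, 10]
pushleft(66): [66, 87, 11, 10]
pushleft(26): [26, 66, 87, 11, 10]
pushright(69): [26, 66, 87, 11, 10, 69]
popright(): [26, 66, 87, 11, 10]
pushleft(16): [16, 26, 66, 87, 11, 10]
popright(): [16, 26, 66, 87, 11]
pushright(80): [16, 26, 66, 87, 11, 80]
popright(): [16, 26, 66, 87, 11]
pushright(80): [16, 26, 66, 87, 11, 80]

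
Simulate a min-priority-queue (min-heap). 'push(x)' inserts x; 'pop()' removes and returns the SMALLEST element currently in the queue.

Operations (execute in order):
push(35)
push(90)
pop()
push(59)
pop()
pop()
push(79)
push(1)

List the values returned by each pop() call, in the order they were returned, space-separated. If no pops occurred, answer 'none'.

push(35): heap contents = [35]
push(90): heap contents = [35, 90]
pop() → 35: heap contents = [90]
push(59): heap contents = [59, 90]
pop() → 59: heap contents = [90]
pop() → 90: heap contents = []
push(79): heap contents = [79]
push(1): heap contents = [1, 79]

Answer: 35 59 90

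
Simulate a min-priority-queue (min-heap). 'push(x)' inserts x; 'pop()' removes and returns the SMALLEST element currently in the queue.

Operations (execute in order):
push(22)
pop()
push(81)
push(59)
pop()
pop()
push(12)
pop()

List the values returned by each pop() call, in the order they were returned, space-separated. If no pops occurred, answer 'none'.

Answer: 22 59 81 12

Derivation:
push(22): heap contents = [22]
pop() → 22: heap contents = []
push(81): heap contents = [81]
push(59): heap contents = [59, 81]
pop() → 59: heap contents = [81]
pop() → 81: heap contents = []
push(12): heap contents = [12]
pop() → 12: heap contents = []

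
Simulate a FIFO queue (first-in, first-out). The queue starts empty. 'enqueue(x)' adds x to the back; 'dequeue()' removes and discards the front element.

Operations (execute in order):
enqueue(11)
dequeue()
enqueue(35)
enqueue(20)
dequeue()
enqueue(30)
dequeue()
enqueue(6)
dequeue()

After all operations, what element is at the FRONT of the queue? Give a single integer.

enqueue(11): queue = [11]
dequeue(): queue = []
enqueue(35): queue = [35]
enqueue(20): queue = [35, 20]
dequeue(): queue = [20]
enqueue(30): queue = [20, 30]
dequeue(): queue = [30]
enqueue(6): queue = [30, 6]
dequeue(): queue = [6]

Answer: 6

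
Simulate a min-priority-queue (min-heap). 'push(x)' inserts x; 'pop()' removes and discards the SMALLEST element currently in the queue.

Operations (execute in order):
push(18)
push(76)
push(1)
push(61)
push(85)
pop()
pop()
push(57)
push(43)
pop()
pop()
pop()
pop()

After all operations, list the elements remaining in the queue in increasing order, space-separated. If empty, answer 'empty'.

push(18): heap contents = [18]
push(76): heap contents = [18, 76]
push(1): heap contents = [1, 18, 76]
push(61): heap contents = [1, 18, 61, 76]
push(85): heap contents = [1, 18, 61, 76, 85]
pop() → 1: heap contents = [18, 61, 76, 85]
pop() → 18: heap contents = [61, 76, 85]
push(57): heap contents = [57, 61, 76, 85]
push(43): heap contents = [43, 57, 61, 76, 85]
pop() → 43: heap contents = [57, 61, 76, 85]
pop() → 57: heap contents = [61, 76, 85]
pop() → 61: heap contents = [76, 85]
pop() → 76: heap contents = [85]

Answer: 85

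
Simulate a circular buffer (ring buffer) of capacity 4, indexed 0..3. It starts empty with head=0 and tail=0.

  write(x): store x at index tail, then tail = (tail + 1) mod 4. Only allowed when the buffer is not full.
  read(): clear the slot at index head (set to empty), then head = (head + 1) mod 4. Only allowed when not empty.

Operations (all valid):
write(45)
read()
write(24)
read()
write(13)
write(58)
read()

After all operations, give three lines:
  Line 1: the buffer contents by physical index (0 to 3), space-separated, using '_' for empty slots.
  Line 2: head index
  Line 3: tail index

Answer: _ _ _ 58
3
0

Derivation:
write(45): buf=[45 _ _ _], head=0, tail=1, size=1
read(): buf=[_ _ _ _], head=1, tail=1, size=0
write(24): buf=[_ 24 _ _], head=1, tail=2, size=1
read(): buf=[_ _ _ _], head=2, tail=2, size=0
write(13): buf=[_ _ 13 _], head=2, tail=3, size=1
write(58): buf=[_ _ 13 58], head=2, tail=0, size=2
read(): buf=[_ _ _ 58], head=3, tail=0, size=1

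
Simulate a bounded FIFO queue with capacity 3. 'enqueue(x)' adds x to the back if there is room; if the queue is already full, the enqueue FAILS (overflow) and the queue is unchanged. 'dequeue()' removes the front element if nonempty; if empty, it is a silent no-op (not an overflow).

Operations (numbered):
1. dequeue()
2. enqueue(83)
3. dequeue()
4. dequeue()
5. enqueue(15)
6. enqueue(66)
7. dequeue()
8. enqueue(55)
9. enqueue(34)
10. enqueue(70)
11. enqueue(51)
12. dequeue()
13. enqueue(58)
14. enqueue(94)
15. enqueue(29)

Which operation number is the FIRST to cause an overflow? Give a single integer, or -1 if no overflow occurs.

Answer: 10

Derivation:
1. dequeue(): empty, no-op, size=0
2. enqueue(83): size=1
3. dequeue(): size=0
4. dequeue(): empty, no-op, size=0
5. enqueue(15): size=1
6. enqueue(66): size=2
7. dequeue(): size=1
8. enqueue(55): size=2
9. enqueue(34): size=3
10. enqueue(70): size=3=cap → OVERFLOW (fail)
11. enqueue(51): size=3=cap → OVERFLOW (fail)
12. dequeue(): size=2
13. enqueue(58): size=3
14. enqueue(94): size=3=cap → OVERFLOW (fail)
15. enqueue(29): size=3=cap → OVERFLOW (fail)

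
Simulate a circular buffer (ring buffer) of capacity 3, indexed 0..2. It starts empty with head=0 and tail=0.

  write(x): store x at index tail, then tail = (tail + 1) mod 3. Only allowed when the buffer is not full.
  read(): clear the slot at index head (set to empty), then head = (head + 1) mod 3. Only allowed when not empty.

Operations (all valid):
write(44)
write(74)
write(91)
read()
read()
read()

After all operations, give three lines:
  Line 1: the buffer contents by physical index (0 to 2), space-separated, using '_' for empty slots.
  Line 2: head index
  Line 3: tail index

Answer: _ _ _
0
0

Derivation:
write(44): buf=[44 _ _], head=0, tail=1, size=1
write(74): buf=[44 74 _], head=0, tail=2, size=2
write(91): buf=[44 74 91], head=0, tail=0, size=3
read(): buf=[_ 74 91], head=1, tail=0, size=2
read(): buf=[_ _ 91], head=2, tail=0, size=1
read(): buf=[_ _ _], head=0, tail=0, size=0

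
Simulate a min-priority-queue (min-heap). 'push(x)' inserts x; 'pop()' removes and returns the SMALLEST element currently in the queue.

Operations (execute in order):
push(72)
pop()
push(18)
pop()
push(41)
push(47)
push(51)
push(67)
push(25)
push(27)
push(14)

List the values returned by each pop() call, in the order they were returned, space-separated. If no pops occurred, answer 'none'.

push(72): heap contents = [72]
pop() → 72: heap contents = []
push(18): heap contents = [18]
pop() → 18: heap contents = []
push(41): heap contents = [41]
push(47): heap contents = [41, 47]
push(51): heap contents = [41, 47, 51]
push(67): heap contents = [41, 47, 51, 67]
push(25): heap contents = [25, 41, 47, 51, 67]
push(27): heap contents = [25, 27, 41, 47, 51, 67]
push(14): heap contents = [14, 25, 27, 41, 47, 51, 67]

Answer: 72 18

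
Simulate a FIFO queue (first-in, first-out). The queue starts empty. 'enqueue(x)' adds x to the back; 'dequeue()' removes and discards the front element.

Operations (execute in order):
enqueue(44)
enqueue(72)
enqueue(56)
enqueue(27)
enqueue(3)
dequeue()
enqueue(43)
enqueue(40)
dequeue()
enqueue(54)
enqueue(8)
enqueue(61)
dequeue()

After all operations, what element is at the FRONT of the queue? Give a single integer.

enqueue(44): queue = [44]
enqueue(72): queue = [44, 72]
enqueue(56): queue = [44, 72, 56]
enqueue(27): queue = [44, 72, 56, 27]
enqueue(3): queue = [44, 72, 56, 27, 3]
dequeue(): queue = [72, 56, 27, 3]
enqueue(43): queue = [72, 56, 27, 3, 43]
enqueue(40): queue = [72, 56, 27, 3, 43, 40]
dequeue(): queue = [56, 27, 3, 43, 40]
enqueue(54): queue = [56, 27, 3, 43, 40, 54]
enqueue(8): queue = [56, 27, 3, 43, 40, 54, 8]
enqueue(61): queue = [56, 27, 3, 43, 40, 54, 8, 61]
dequeue(): queue = [27, 3, 43, 40, 54, 8, 61]

Answer: 27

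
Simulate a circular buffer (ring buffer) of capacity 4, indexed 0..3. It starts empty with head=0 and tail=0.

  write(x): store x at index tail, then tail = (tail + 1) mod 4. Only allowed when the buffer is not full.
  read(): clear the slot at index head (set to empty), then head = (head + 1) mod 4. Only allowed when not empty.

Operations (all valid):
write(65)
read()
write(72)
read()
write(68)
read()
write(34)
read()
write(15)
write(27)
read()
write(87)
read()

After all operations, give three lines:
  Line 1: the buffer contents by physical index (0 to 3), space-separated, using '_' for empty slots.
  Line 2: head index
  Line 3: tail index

write(65): buf=[65 _ _ _], head=0, tail=1, size=1
read(): buf=[_ _ _ _], head=1, tail=1, size=0
write(72): buf=[_ 72 _ _], head=1, tail=2, size=1
read(): buf=[_ _ _ _], head=2, tail=2, size=0
write(68): buf=[_ _ 68 _], head=2, tail=3, size=1
read(): buf=[_ _ _ _], head=3, tail=3, size=0
write(34): buf=[_ _ _ 34], head=3, tail=0, size=1
read(): buf=[_ _ _ _], head=0, tail=0, size=0
write(15): buf=[15 _ _ _], head=0, tail=1, size=1
write(27): buf=[15 27 _ _], head=0, tail=2, size=2
read(): buf=[_ 27 _ _], head=1, tail=2, size=1
write(87): buf=[_ 27 87 _], head=1, tail=3, size=2
read(): buf=[_ _ 87 _], head=2, tail=3, size=1

Answer: _ _ 87 _
2
3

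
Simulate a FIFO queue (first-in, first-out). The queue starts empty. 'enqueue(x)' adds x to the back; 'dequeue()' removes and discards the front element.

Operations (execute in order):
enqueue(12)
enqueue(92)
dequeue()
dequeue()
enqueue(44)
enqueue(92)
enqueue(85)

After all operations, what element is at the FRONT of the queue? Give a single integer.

enqueue(12): queue = [12]
enqueue(92): queue = [12, 92]
dequeue(): queue = [92]
dequeue(): queue = []
enqueue(44): queue = [44]
enqueue(92): queue = [44, 92]
enqueue(85): queue = [44, 92, 85]

Answer: 44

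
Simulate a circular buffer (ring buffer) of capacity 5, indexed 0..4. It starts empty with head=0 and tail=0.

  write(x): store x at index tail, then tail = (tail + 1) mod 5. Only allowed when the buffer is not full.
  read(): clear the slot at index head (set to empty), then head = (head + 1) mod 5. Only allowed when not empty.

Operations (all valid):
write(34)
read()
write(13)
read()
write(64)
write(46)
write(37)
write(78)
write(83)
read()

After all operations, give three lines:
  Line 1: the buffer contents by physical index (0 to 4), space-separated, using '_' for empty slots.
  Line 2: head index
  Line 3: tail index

write(34): buf=[34 _ _ _ _], head=0, tail=1, size=1
read(): buf=[_ _ _ _ _], head=1, tail=1, size=0
write(13): buf=[_ 13 _ _ _], head=1, tail=2, size=1
read(): buf=[_ _ _ _ _], head=2, tail=2, size=0
write(64): buf=[_ _ 64 _ _], head=2, tail=3, size=1
write(46): buf=[_ _ 64 46 _], head=2, tail=4, size=2
write(37): buf=[_ _ 64 46 37], head=2, tail=0, size=3
write(78): buf=[78 _ 64 46 37], head=2, tail=1, size=4
write(83): buf=[78 83 64 46 37], head=2, tail=2, size=5
read(): buf=[78 83 _ 46 37], head=3, tail=2, size=4

Answer: 78 83 _ 46 37
3
2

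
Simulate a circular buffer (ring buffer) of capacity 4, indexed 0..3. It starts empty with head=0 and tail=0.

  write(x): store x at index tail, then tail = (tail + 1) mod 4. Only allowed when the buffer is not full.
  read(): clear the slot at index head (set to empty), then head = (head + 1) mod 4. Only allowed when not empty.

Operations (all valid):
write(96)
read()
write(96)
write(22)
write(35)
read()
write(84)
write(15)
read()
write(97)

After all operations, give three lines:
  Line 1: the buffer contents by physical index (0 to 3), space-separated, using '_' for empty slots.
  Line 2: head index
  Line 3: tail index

write(96): buf=[96 _ _ _], head=0, tail=1, size=1
read(): buf=[_ _ _ _], head=1, tail=1, size=0
write(96): buf=[_ 96 _ _], head=1, tail=2, size=1
write(22): buf=[_ 96 22 _], head=1, tail=3, size=2
write(35): buf=[_ 96 22 35], head=1, tail=0, size=3
read(): buf=[_ _ 22 35], head=2, tail=0, size=2
write(84): buf=[84 _ 22 35], head=2, tail=1, size=3
write(15): buf=[84 15 22 35], head=2, tail=2, size=4
read(): buf=[84 15 _ 35], head=3, tail=2, size=3
write(97): buf=[84 15 97 35], head=3, tail=3, size=4

Answer: 84 15 97 35
3
3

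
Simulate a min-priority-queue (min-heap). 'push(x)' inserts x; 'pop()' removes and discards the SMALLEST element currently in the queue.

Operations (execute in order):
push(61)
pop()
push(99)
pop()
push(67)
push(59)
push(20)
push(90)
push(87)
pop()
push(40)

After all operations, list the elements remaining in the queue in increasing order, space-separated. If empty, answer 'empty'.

push(61): heap contents = [61]
pop() → 61: heap contents = []
push(99): heap contents = [99]
pop() → 99: heap contents = []
push(67): heap contents = [67]
push(59): heap contents = [59, 67]
push(20): heap contents = [20, 59, 67]
push(90): heap contents = [20, 59, 67, 90]
push(87): heap contents = [20, 59, 67, 87, 90]
pop() → 20: heap contents = [59, 67, 87, 90]
push(40): heap contents = [40, 59, 67, 87, 90]

Answer: 40 59 67 87 90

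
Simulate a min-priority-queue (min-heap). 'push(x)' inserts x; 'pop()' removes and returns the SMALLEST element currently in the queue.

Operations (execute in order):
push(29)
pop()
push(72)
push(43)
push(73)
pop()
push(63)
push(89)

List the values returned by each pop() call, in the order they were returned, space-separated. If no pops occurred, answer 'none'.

Answer: 29 43

Derivation:
push(29): heap contents = [29]
pop() → 29: heap contents = []
push(72): heap contents = [72]
push(43): heap contents = [43, 72]
push(73): heap contents = [43, 72, 73]
pop() → 43: heap contents = [72, 73]
push(63): heap contents = [63, 72, 73]
push(89): heap contents = [63, 72, 73, 89]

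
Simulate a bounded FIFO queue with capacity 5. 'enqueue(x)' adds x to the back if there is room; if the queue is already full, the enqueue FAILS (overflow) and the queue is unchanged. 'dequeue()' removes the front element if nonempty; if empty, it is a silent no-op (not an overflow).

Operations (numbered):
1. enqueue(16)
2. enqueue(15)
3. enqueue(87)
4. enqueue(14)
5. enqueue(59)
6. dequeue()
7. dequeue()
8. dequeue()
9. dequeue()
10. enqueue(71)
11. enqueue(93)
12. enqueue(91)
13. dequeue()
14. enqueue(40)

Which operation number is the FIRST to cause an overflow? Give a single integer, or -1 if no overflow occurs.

1. enqueue(16): size=1
2. enqueue(15): size=2
3. enqueue(87): size=3
4. enqueue(14): size=4
5. enqueue(59): size=5
6. dequeue(): size=4
7. dequeue(): size=3
8. dequeue(): size=2
9. dequeue(): size=1
10. enqueue(71): size=2
11. enqueue(93): size=3
12. enqueue(91): size=4
13. dequeue(): size=3
14. enqueue(40): size=4

Answer: -1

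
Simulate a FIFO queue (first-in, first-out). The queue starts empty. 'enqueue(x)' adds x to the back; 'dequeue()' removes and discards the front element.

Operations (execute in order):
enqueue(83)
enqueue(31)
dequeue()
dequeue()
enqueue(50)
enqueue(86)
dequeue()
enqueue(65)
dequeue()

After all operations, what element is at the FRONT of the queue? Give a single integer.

Answer: 65

Derivation:
enqueue(83): queue = [83]
enqueue(31): queue = [83, 31]
dequeue(): queue = [31]
dequeue(): queue = []
enqueue(50): queue = [50]
enqueue(86): queue = [50, 86]
dequeue(): queue = [86]
enqueue(65): queue = [86, 65]
dequeue(): queue = [65]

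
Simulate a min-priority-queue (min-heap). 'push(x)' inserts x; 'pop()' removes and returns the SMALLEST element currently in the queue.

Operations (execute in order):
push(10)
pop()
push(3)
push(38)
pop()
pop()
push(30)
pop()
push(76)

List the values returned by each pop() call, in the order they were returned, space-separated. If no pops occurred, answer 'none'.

Answer: 10 3 38 30

Derivation:
push(10): heap contents = [10]
pop() → 10: heap contents = []
push(3): heap contents = [3]
push(38): heap contents = [3, 38]
pop() → 3: heap contents = [38]
pop() → 38: heap contents = []
push(30): heap contents = [30]
pop() → 30: heap contents = []
push(76): heap contents = [76]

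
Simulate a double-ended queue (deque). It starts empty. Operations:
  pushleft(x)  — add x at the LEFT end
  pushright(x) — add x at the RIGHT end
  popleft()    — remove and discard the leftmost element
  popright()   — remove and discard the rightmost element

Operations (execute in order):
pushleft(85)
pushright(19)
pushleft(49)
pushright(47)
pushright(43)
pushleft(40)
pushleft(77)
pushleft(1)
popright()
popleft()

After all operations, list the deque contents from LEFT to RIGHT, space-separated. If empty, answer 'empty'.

Answer: 77 40 49 85 19 47

Derivation:
pushleft(85): [85]
pushright(19): [85, 19]
pushleft(49): [49, 85, 19]
pushright(47): [49, 85, 19, 47]
pushright(43): [49, 85, 19, 47, 43]
pushleft(40): [40, 49, 85, 19, 47, 43]
pushleft(77): [77, 40, 49, 85, 19, 47, 43]
pushleft(1): [1, 77, 40, 49, 85, 19, 47, 43]
popright(): [1, 77, 40, 49, 85, 19, 47]
popleft(): [77, 40, 49, 85, 19, 47]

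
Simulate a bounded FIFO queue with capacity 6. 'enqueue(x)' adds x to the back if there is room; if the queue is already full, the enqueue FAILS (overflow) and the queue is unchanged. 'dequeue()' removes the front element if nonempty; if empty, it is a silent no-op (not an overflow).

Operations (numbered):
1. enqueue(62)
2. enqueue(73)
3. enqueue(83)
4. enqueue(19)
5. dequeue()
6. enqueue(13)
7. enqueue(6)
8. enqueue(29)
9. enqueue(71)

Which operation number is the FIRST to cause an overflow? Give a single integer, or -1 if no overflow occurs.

Answer: 9

Derivation:
1. enqueue(62): size=1
2. enqueue(73): size=2
3. enqueue(83): size=3
4. enqueue(19): size=4
5. dequeue(): size=3
6. enqueue(13): size=4
7. enqueue(6): size=5
8. enqueue(29): size=6
9. enqueue(71): size=6=cap → OVERFLOW (fail)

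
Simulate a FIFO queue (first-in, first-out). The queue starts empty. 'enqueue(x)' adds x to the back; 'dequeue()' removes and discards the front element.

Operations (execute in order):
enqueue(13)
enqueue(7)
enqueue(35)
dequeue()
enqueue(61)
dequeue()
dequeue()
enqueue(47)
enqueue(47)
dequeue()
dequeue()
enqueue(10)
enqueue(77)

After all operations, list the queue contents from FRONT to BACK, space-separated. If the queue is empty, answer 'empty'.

Answer: 47 10 77

Derivation:
enqueue(13): [13]
enqueue(7): [13, 7]
enqueue(35): [13, 7, 35]
dequeue(): [7, 35]
enqueue(61): [7, 35, 61]
dequeue(): [35, 61]
dequeue(): [61]
enqueue(47): [61, 47]
enqueue(47): [61, 47, 47]
dequeue(): [47, 47]
dequeue(): [47]
enqueue(10): [47, 10]
enqueue(77): [47, 10, 77]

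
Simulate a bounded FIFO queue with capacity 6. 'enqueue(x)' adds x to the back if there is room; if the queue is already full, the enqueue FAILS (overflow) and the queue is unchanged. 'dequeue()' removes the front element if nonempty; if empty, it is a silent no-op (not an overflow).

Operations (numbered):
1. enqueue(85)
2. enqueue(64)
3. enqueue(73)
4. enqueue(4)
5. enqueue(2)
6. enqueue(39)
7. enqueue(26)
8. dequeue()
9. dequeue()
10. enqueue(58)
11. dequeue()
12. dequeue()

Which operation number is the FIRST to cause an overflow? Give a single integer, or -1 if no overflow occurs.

1. enqueue(85): size=1
2. enqueue(64): size=2
3. enqueue(73): size=3
4. enqueue(4): size=4
5. enqueue(2): size=5
6. enqueue(39): size=6
7. enqueue(26): size=6=cap → OVERFLOW (fail)
8. dequeue(): size=5
9. dequeue(): size=4
10. enqueue(58): size=5
11. dequeue(): size=4
12. dequeue(): size=3

Answer: 7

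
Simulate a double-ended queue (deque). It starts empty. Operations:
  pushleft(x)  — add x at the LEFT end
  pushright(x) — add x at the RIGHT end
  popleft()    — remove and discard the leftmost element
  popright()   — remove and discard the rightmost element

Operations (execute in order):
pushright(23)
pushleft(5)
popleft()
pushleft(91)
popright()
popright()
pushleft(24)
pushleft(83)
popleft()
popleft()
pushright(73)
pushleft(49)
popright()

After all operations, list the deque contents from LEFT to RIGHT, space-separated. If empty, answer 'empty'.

pushright(23): [23]
pushleft(5): [5, 23]
popleft(): [23]
pushleft(91): [91, 23]
popright(): [91]
popright(): []
pushleft(24): [24]
pushleft(83): [83, 24]
popleft(): [24]
popleft(): []
pushright(73): [73]
pushleft(49): [49, 73]
popright(): [49]

Answer: 49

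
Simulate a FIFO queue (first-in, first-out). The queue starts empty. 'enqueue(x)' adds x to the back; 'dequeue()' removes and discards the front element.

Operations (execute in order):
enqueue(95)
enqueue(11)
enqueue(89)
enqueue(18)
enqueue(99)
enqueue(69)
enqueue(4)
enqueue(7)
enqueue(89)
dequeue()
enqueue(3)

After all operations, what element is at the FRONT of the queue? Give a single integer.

Answer: 11

Derivation:
enqueue(95): queue = [95]
enqueue(11): queue = [95, 11]
enqueue(89): queue = [95, 11, 89]
enqueue(18): queue = [95, 11, 89, 18]
enqueue(99): queue = [95, 11, 89, 18, 99]
enqueue(69): queue = [95, 11, 89, 18, 99, 69]
enqueue(4): queue = [95, 11, 89, 18, 99, 69, 4]
enqueue(7): queue = [95, 11, 89, 18, 99, 69, 4, 7]
enqueue(89): queue = [95, 11, 89, 18, 99, 69, 4, 7, 89]
dequeue(): queue = [11, 89, 18, 99, 69, 4, 7, 89]
enqueue(3): queue = [11, 89, 18, 99, 69, 4, 7, 89, 3]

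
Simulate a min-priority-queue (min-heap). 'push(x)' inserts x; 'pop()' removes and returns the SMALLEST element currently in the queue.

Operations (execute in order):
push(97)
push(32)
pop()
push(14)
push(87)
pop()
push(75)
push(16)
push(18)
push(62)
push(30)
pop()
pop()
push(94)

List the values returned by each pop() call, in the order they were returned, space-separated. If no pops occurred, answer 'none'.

Answer: 32 14 16 18

Derivation:
push(97): heap contents = [97]
push(32): heap contents = [32, 97]
pop() → 32: heap contents = [97]
push(14): heap contents = [14, 97]
push(87): heap contents = [14, 87, 97]
pop() → 14: heap contents = [87, 97]
push(75): heap contents = [75, 87, 97]
push(16): heap contents = [16, 75, 87, 97]
push(18): heap contents = [16, 18, 75, 87, 97]
push(62): heap contents = [16, 18, 62, 75, 87, 97]
push(30): heap contents = [16, 18, 30, 62, 75, 87, 97]
pop() → 16: heap contents = [18, 30, 62, 75, 87, 97]
pop() → 18: heap contents = [30, 62, 75, 87, 97]
push(94): heap contents = [30, 62, 75, 87, 94, 97]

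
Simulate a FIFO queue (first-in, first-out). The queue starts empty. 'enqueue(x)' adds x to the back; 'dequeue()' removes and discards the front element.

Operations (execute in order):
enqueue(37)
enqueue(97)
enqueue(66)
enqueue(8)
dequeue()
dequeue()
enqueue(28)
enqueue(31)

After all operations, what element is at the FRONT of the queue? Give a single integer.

Answer: 66

Derivation:
enqueue(37): queue = [37]
enqueue(97): queue = [37, 97]
enqueue(66): queue = [37, 97, 66]
enqueue(8): queue = [37, 97, 66, 8]
dequeue(): queue = [97, 66, 8]
dequeue(): queue = [66, 8]
enqueue(28): queue = [66, 8, 28]
enqueue(31): queue = [66, 8, 28, 31]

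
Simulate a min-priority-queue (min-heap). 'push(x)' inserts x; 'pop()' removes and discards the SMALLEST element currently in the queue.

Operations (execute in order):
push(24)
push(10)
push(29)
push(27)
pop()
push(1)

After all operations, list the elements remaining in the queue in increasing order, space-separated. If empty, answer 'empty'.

Answer: 1 24 27 29

Derivation:
push(24): heap contents = [24]
push(10): heap contents = [10, 24]
push(29): heap contents = [10, 24, 29]
push(27): heap contents = [10, 24, 27, 29]
pop() → 10: heap contents = [24, 27, 29]
push(1): heap contents = [1, 24, 27, 29]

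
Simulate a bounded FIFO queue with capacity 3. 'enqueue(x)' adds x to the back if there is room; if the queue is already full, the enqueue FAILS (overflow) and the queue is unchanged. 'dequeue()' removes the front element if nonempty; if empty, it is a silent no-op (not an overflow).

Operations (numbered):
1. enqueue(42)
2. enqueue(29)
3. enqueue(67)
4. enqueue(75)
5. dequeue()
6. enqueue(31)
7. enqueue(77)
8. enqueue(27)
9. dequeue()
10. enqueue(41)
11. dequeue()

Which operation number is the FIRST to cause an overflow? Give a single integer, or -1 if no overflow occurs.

Answer: 4

Derivation:
1. enqueue(42): size=1
2. enqueue(29): size=2
3. enqueue(67): size=3
4. enqueue(75): size=3=cap → OVERFLOW (fail)
5. dequeue(): size=2
6. enqueue(31): size=3
7. enqueue(77): size=3=cap → OVERFLOW (fail)
8. enqueue(27): size=3=cap → OVERFLOW (fail)
9. dequeue(): size=2
10. enqueue(41): size=3
11. dequeue(): size=2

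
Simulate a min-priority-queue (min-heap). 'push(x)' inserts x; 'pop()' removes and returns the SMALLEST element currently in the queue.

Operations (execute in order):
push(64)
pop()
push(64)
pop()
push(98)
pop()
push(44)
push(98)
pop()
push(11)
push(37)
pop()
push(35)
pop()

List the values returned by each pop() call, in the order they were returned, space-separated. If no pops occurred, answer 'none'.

push(64): heap contents = [64]
pop() → 64: heap contents = []
push(64): heap contents = [64]
pop() → 64: heap contents = []
push(98): heap contents = [98]
pop() → 98: heap contents = []
push(44): heap contents = [44]
push(98): heap contents = [44, 98]
pop() → 44: heap contents = [98]
push(11): heap contents = [11, 98]
push(37): heap contents = [11, 37, 98]
pop() → 11: heap contents = [37, 98]
push(35): heap contents = [35, 37, 98]
pop() → 35: heap contents = [37, 98]

Answer: 64 64 98 44 11 35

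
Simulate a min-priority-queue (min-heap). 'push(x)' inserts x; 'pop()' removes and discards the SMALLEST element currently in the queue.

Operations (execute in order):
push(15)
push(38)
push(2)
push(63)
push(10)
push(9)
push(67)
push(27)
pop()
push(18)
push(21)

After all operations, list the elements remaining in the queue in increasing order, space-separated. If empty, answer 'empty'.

Answer: 9 10 15 18 21 27 38 63 67

Derivation:
push(15): heap contents = [15]
push(38): heap contents = [15, 38]
push(2): heap contents = [2, 15, 38]
push(63): heap contents = [2, 15, 38, 63]
push(10): heap contents = [2, 10, 15, 38, 63]
push(9): heap contents = [2, 9, 10, 15, 38, 63]
push(67): heap contents = [2, 9, 10, 15, 38, 63, 67]
push(27): heap contents = [2, 9, 10, 15, 27, 38, 63, 67]
pop() → 2: heap contents = [9, 10, 15, 27, 38, 63, 67]
push(18): heap contents = [9, 10, 15, 18, 27, 38, 63, 67]
push(21): heap contents = [9, 10, 15, 18, 21, 27, 38, 63, 67]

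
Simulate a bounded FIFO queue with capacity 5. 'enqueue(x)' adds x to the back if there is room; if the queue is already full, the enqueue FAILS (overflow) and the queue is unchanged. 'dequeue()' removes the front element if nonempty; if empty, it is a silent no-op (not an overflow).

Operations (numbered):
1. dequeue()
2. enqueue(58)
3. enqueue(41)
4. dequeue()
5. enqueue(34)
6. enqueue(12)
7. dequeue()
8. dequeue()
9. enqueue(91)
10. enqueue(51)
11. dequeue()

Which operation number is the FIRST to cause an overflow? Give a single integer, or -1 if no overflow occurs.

1. dequeue(): empty, no-op, size=0
2. enqueue(58): size=1
3. enqueue(41): size=2
4. dequeue(): size=1
5. enqueue(34): size=2
6. enqueue(12): size=3
7. dequeue(): size=2
8. dequeue(): size=1
9. enqueue(91): size=2
10. enqueue(51): size=3
11. dequeue(): size=2

Answer: -1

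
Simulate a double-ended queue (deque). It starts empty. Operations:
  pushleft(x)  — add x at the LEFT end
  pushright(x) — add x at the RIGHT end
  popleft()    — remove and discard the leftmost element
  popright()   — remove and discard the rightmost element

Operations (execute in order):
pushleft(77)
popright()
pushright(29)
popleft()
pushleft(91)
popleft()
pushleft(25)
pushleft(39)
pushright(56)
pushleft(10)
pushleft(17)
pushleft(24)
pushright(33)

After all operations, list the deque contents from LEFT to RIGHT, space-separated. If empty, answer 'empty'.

pushleft(77): [77]
popright(): []
pushright(29): [29]
popleft(): []
pushleft(91): [91]
popleft(): []
pushleft(25): [25]
pushleft(39): [39, 25]
pushright(56): [39, 25, 56]
pushleft(10): [10, 39, 25, 56]
pushleft(17): [17, 10, 39, 25, 56]
pushleft(24): [24, 17, 10, 39, 25, 56]
pushright(33): [24, 17, 10, 39, 25, 56, 33]

Answer: 24 17 10 39 25 56 33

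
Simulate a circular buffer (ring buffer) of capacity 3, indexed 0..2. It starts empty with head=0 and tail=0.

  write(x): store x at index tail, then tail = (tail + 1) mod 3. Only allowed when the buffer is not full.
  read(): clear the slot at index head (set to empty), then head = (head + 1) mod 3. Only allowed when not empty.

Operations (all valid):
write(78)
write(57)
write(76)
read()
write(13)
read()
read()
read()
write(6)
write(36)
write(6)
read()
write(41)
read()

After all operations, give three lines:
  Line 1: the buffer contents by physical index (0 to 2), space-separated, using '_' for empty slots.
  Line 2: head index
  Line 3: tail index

write(78): buf=[78 _ _], head=0, tail=1, size=1
write(57): buf=[78 57 _], head=0, tail=2, size=2
write(76): buf=[78 57 76], head=0, tail=0, size=3
read(): buf=[_ 57 76], head=1, tail=0, size=2
write(13): buf=[13 57 76], head=1, tail=1, size=3
read(): buf=[13 _ 76], head=2, tail=1, size=2
read(): buf=[13 _ _], head=0, tail=1, size=1
read(): buf=[_ _ _], head=1, tail=1, size=0
write(6): buf=[_ 6 _], head=1, tail=2, size=1
write(36): buf=[_ 6 36], head=1, tail=0, size=2
write(6): buf=[6 6 36], head=1, tail=1, size=3
read(): buf=[6 _ 36], head=2, tail=1, size=2
write(41): buf=[6 41 36], head=2, tail=2, size=3
read(): buf=[6 41 _], head=0, tail=2, size=2

Answer: 6 41 _
0
2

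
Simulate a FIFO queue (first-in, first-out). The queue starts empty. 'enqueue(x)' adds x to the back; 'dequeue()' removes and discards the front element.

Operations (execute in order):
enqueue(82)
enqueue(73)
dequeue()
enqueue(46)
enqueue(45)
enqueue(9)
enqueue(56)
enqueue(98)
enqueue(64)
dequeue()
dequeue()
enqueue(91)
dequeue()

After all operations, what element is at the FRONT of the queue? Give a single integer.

Answer: 9

Derivation:
enqueue(82): queue = [82]
enqueue(73): queue = [82, 73]
dequeue(): queue = [73]
enqueue(46): queue = [73, 46]
enqueue(45): queue = [73, 46, 45]
enqueue(9): queue = [73, 46, 45, 9]
enqueue(56): queue = [73, 46, 45, 9, 56]
enqueue(98): queue = [73, 46, 45, 9, 56, 98]
enqueue(64): queue = [73, 46, 45, 9, 56, 98, 64]
dequeue(): queue = [46, 45, 9, 56, 98, 64]
dequeue(): queue = [45, 9, 56, 98, 64]
enqueue(91): queue = [45, 9, 56, 98, 64, 91]
dequeue(): queue = [9, 56, 98, 64, 91]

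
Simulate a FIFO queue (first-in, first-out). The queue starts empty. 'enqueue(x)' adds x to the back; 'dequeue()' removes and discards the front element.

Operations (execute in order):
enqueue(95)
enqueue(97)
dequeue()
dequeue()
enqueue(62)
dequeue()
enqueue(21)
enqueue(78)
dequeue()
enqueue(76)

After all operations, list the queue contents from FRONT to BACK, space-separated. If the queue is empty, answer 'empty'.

enqueue(95): [95]
enqueue(97): [95, 97]
dequeue(): [97]
dequeue(): []
enqueue(62): [62]
dequeue(): []
enqueue(21): [21]
enqueue(78): [21, 78]
dequeue(): [78]
enqueue(76): [78, 76]

Answer: 78 76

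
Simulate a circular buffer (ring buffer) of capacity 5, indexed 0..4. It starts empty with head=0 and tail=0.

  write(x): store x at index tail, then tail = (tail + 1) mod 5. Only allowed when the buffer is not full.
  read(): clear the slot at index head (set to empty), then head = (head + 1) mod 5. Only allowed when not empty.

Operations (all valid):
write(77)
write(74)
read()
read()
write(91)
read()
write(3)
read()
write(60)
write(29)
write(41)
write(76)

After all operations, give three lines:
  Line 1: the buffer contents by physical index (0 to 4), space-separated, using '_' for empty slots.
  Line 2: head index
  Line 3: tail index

Answer: 29 41 76 _ 60
4
3

Derivation:
write(77): buf=[77 _ _ _ _], head=0, tail=1, size=1
write(74): buf=[77 74 _ _ _], head=0, tail=2, size=2
read(): buf=[_ 74 _ _ _], head=1, tail=2, size=1
read(): buf=[_ _ _ _ _], head=2, tail=2, size=0
write(91): buf=[_ _ 91 _ _], head=2, tail=3, size=1
read(): buf=[_ _ _ _ _], head=3, tail=3, size=0
write(3): buf=[_ _ _ 3 _], head=3, tail=4, size=1
read(): buf=[_ _ _ _ _], head=4, tail=4, size=0
write(60): buf=[_ _ _ _ 60], head=4, tail=0, size=1
write(29): buf=[29 _ _ _ 60], head=4, tail=1, size=2
write(41): buf=[29 41 _ _ 60], head=4, tail=2, size=3
write(76): buf=[29 41 76 _ 60], head=4, tail=3, size=4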